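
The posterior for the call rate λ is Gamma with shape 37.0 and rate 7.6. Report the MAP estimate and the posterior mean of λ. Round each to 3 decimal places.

Mode = (α−1)/β = 36.0/7.6 = 4.737.
Mean = α/β = 37.0/7.6 = 4.868.

MAP = 4.737; posterior mean = 4.868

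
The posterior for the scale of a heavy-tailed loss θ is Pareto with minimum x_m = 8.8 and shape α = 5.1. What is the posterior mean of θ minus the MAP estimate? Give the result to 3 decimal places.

2.146

The Pareto density is strictly decreasing on [x_m, ∞), so the mode is x_m = 8.800.
Mean = α·x_m/(α−1) = 5.1·8.8/4.1 = 10.946.
Difference = 10.946 − 8.800 = 2.146.
Right-skewed posterior ⇒ mode < mean.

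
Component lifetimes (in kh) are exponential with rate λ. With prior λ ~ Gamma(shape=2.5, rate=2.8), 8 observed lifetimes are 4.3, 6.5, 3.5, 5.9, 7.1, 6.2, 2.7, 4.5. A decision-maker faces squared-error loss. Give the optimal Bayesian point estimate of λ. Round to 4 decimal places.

Σ times = 40.7. Posterior: Gamma(shape = 2.5+8 = 10.5, rate = 2.8+40.7 = 43.5).
Mode = (α−1)/β = 9.5/43.5 = 0.2184.
Mean = α/β = 10.5/43.5 = 0.2414.
Squared-error loss ⇒ the optimal estimator is the posterior mean.

0.2414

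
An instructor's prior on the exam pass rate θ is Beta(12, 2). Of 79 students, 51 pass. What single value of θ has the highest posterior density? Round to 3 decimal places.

Posterior: Beta(12+51, 2+28) = Beta(63, 30).
Mode = (63−1)/(63+30−2) = 62/91 = 0.681.
Mean = 63/(63+30) = 63/93 = 0.677.
This is the posterior mode — the MAP estimate.

0.681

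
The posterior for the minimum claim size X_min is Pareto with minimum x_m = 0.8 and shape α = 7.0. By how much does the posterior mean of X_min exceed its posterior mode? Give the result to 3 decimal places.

The Pareto density is strictly decreasing on [x_m, ∞), so the mode is x_m = 0.800.
Mean = α·x_m/(α−1) = 7.0·0.8/6.0 = 0.933.
Difference = 0.933 − 0.800 = 0.133.
Right-skewed posterior ⇒ mode < mean.

0.133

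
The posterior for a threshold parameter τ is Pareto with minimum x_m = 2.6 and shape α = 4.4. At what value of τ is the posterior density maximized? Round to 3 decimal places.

The Pareto density is strictly decreasing on [x_m, ∞), so the mode is x_m = 2.600.
Mean = α·x_m/(α−1) = 4.4·2.6/3.4 = 3.365.
This is the posterior mode — the MAP estimate.

2.600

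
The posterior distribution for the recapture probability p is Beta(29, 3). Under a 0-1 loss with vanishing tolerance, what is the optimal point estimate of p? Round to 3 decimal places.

Mode = (29−1)/(29+3−2) = 28/30 = 0.933.
Mean = 29/(29+3) = 29/32 = 0.906.
This is the posterior mode — the MAP estimate.

0.933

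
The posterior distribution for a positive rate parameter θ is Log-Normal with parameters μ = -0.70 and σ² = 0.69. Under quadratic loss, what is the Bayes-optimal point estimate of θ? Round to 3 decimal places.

0.701

Mode = exp(μ − σ²) = exp(-1.39) = 0.249.
Mean = exp(μ + σ²/2) = exp(-0.355) = 0.701.
Quadratic loss ⇒ the optimal estimator is the posterior mean.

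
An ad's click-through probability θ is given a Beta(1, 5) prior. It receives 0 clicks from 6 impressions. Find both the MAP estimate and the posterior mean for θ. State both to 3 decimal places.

MAP estimate = 0.000, posterior mean = 0.083

Posterior: Beta(1+0, 5+6) = Beta(1, 11).
Since α = 1 ≤ 1 and β > 1, the Beta density is monotone decreasing on [0,1]; the mode is at 0.
Mean = 1/(1+11) = 0.083.
Right-skewed posterior ⇒ mode < mean.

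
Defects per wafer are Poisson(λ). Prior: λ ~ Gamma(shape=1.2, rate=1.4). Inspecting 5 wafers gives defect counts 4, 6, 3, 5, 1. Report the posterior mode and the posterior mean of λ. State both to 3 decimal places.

Σ counts = 19. Posterior: Gamma(shape = 1.2+19 = 20.2, rate = 1.4+5 = 6.4).
Mode = (α−1)/β = 19.2/6.4 = 3.000.
Mean = α/β = 20.2/6.4 = 3.156.

MAP = 3.000, posterior mean = 3.156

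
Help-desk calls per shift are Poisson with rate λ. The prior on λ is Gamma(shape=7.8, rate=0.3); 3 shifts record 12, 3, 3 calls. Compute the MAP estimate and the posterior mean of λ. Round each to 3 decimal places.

MAP = 7.515; posterior mean = 7.818

Σ counts = 18. Posterior: Gamma(shape = 7.8+18 = 25.8, rate = 0.3+3 = 3.3).
Mode = (α−1)/β = 24.8/3.3 = 7.515.
Mean = α/β = 25.8/3.3 = 7.818.
The posterior is right-skewed, so the mean exceeds the mode.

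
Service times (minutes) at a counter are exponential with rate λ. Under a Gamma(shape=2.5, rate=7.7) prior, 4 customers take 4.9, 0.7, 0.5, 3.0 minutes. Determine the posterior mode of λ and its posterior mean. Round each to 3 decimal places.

Σ times = 9.1. Posterior: Gamma(shape = 2.5+4 = 6.5, rate = 7.7+9.1 = 16.8).
Mode = (α−1)/β = 5.5/16.8 = 0.327.
Mean = α/β = 6.5/16.8 = 0.387.

MAP: 0.327. Posterior mean: 0.387.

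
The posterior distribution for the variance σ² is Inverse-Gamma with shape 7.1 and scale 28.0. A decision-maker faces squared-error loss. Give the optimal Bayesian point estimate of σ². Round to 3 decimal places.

4.590

Mode = β/(α+1) = 28.0/8.1 = 3.457.
Mean = β/(α−1) = 28.0/6.1 = 4.590.
Squared-error loss ⇒ the optimal estimator is the posterior mean.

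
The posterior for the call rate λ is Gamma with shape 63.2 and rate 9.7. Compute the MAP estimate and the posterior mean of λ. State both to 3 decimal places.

Mode = (α−1)/β = 62.2/9.7 = 6.412.
Mean = α/β = 63.2/9.7 = 6.515.
Mean > mode: the posterior has a right tail.

MAP = 6.412, posterior mean = 6.515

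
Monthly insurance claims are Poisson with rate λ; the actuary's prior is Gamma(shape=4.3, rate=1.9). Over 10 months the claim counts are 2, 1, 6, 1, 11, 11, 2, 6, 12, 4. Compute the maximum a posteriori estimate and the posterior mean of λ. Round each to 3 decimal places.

Σ counts = 56. Posterior: Gamma(shape = 4.3+56 = 60.3, rate = 1.9+10 = 11.9).
Mode = (α−1)/β = 59.3/11.9 = 4.983.
Mean = α/β = 60.3/11.9 = 5.067.

MAP: 4.983. Posterior mean: 5.067.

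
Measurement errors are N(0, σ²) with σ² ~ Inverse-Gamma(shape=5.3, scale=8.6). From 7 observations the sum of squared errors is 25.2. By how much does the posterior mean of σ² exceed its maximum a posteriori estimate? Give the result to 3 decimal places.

0.555

Posterior: Inverse-Gamma(shape = 5.3+7/2 = 8.8, scale = 8.6+25.2/2 = 21.2).
Mode = β/(α+1) = 21.2/9.8 = 2.163.
Mean = β/(α−1) = 21.2/7.8 = 2.718.
Difference = 2.718 − 2.163 = 0.555.
The mean is pulled above the mode by the posterior's right skew.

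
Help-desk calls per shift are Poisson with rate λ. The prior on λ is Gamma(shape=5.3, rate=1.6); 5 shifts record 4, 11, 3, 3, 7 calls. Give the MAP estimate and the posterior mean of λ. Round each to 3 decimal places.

MAP = 4.894, posterior mean = 5.045

Σ counts = 28. Posterior: Gamma(shape = 5.3+28 = 33.3, rate = 1.6+5 = 6.6).
Mode = (α−1)/β = 32.3/6.6 = 4.894.
Mean = α/β = 33.3/6.6 = 5.045.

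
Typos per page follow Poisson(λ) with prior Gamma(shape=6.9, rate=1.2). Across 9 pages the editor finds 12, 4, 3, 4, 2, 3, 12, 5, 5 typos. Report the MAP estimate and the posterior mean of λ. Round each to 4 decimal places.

Σ counts = 50. Posterior: Gamma(shape = 6.9+50 = 56.9, rate = 1.2+9 = 10.2).
Mode = (α−1)/β = 55.9/10.2 = 5.4804.
Mean = α/β = 56.9/10.2 = 5.5784.

MAP estimate = 5.4804, posterior mean = 5.5784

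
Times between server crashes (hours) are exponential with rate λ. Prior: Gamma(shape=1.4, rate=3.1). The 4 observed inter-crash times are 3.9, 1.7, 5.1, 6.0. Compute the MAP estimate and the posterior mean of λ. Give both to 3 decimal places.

Σ times = 16.7. Posterior: Gamma(shape = 1.4+4 = 5.4, rate = 3.1+16.7 = 19.8).
Mode = (α−1)/β = 4.4/19.8 = 0.222.
Mean = α/β = 5.4/19.8 = 0.273.

MAP estimate = 0.222, posterior mean = 0.273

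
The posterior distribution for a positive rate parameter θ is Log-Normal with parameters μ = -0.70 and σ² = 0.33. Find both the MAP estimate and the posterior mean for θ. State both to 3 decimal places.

Mode = exp(μ − σ²) = exp(-1.03) = 0.357.
Mean = exp(μ + σ²/2) = exp(-0.535) = 0.586.

MAP: 0.357. Posterior mean: 0.586.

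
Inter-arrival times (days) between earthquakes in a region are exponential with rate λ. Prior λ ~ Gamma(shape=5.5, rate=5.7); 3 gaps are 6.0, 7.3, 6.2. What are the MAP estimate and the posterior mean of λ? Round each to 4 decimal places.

MAP = 0.2976, posterior mean = 0.3373

Σ times = 19.5. Posterior: Gamma(shape = 5.5+3 = 8.5, rate = 5.7+19.5 = 25.2).
Mode = (α−1)/β = 7.5/25.2 = 0.2976.
Mean = α/β = 8.5/25.2 = 0.3373.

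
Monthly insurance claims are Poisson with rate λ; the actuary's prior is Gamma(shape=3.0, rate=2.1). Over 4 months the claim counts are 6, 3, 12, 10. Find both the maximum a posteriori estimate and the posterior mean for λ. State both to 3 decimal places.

MAP: 5.410. Posterior mean: 5.574.

Σ counts = 31. Posterior: Gamma(shape = 3.0+31 = 34.0, rate = 2.1+4 = 6.1).
Mode = (α−1)/β = 33.0/6.1 = 5.410.
Mean = α/β = 34.0/6.1 = 5.574.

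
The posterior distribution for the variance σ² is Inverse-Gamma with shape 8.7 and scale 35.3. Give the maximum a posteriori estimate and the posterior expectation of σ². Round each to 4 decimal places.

maximum a posteriori estimate = 3.6392, posterior expectation = 4.5844

Mode = β/(α+1) = 35.3/9.7 = 3.6392.
Mean = β/(α−1) = 35.3/7.7 = 4.5844.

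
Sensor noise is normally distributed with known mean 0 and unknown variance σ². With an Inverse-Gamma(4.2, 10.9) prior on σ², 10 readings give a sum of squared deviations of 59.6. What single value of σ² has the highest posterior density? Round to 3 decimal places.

3.990

Posterior: Inverse-Gamma(shape = 4.2+10/2 = 9.2, scale = 10.9+59.6/2 = 40.7).
Mode = β/(α+1) = 40.7/10.2 = 3.990.
Mean = β/(α−1) = 40.7/8.2 = 4.963.
This is the posterior mode — the MAP estimate.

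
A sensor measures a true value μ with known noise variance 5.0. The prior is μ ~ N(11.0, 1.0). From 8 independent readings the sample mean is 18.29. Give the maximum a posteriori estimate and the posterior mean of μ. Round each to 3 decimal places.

MAP = 15.486; posterior mean = 15.486

Posterior for μ is Normal. Precision-weighted mean: (1/1.0·11.0 + 8/5.0·18.29) / (1/1.0 + 8/5.0) = 15.486.
A Normal posterior is symmetric, so mode = mean.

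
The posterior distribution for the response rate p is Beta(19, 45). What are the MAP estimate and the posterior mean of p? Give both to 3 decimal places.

MAP estimate = 0.290, posterior mean = 0.297

Mode = (19−1)/(19+45−2) = 18/62 = 0.290.
Mean = 19/(19+45) = 19/64 = 0.297.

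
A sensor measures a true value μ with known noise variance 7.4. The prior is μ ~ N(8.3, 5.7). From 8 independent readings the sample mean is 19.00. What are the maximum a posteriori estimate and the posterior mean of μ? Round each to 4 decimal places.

MAP = 17.5060, posterior mean = 17.5060

Posterior for μ is Normal. Precision-weighted mean: (1/5.7·8.3 + 8/7.4·19.00) / (1/5.7 + 8/7.4) = 17.5060.
A Normal posterior is symmetric, so mode = mean.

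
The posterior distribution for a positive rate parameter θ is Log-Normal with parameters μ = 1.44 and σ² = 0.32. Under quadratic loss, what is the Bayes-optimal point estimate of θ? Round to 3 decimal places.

4.953

Mode = exp(μ − σ²) = exp(1.12) = 3.065.
Mean = exp(μ + σ²/2) = exp(1.600) = 4.953.
Quadratic loss ⇒ the optimal estimator is the posterior mean.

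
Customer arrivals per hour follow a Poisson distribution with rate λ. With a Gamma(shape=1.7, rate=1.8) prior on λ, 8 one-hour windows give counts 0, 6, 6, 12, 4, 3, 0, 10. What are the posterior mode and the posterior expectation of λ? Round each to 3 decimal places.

Σ counts = 41. Posterior: Gamma(shape = 1.7+41 = 42.7, rate = 1.8+8 = 9.8).
Mode = (α−1)/β = 41.7/9.8 = 4.255.
Mean = α/β = 42.7/9.8 = 4.357.

posterior mode = 4.255, posterior expectation = 4.357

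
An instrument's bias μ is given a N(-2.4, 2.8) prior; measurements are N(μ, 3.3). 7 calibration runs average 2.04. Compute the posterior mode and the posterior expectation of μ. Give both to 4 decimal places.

Posterior for μ is Normal. Precision-weighted mean: (1/2.8·-2.4 + 7/3.3·2.04) / (1/2.8 + 7/3.3) = 1.4002.
A Normal posterior is symmetric, so mode = mean.

μ_MAP = 1.4002, E[μ|data] = 1.4002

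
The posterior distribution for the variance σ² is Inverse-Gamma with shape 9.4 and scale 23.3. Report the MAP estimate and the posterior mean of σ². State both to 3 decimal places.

MAP estimate = 2.240, posterior mean = 2.774

Mode = β/(α+1) = 23.3/10.4 = 2.240.
Mean = β/(α−1) = 23.3/8.4 = 2.774.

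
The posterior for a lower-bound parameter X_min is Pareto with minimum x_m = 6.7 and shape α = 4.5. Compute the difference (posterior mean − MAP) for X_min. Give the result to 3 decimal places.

1.914

The Pareto density is strictly decreasing on [x_m, ∞), so the mode is x_m = 6.700.
Mean = α·x_m/(α−1) = 4.5·6.7/3.5 = 8.614.
Difference = 8.614 − 6.700 = 1.914.
The mean is pulled above the mode by the posterior's right skew.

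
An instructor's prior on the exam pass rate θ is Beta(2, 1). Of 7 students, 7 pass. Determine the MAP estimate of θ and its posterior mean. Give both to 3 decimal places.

Posterior: Beta(2+7, 1+0) = Beta(9, 1).
Since β = 1 ≤ 1 and α > 1, the Beta density is monotone increasing on [0,1]; the mode is at 1.
Mean = 9/(9+1) = 0.900.

MAP = 1.000, posterior mean = 0.900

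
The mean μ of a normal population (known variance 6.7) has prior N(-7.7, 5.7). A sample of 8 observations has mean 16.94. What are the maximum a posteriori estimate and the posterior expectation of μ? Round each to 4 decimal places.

MAP = 13.7834; posterior mean = 13.7834

Posterior for μ is Normal. Precision-weighted mean: (1/5.7·-7.7 + 8/6.7·16.94) / (1/5.7 + 8/6.7) = 13.7834.
A Normal posterior is symmetric, so mode = mean.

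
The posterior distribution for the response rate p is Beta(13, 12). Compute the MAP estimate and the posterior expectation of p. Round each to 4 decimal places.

p_MAP = 0.5217, E[p|data] = 0.5200

Mode = (13−1)/(13+12−2) = 12/23 = 0.5217.
Mean = 13/(13+12) = 13/25 = 0.5200.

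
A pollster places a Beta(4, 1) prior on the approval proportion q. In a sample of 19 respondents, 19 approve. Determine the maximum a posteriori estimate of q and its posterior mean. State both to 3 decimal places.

q_MAP = 1.000, E[q|data] = 0.958

Posterior: Beta(4+19, 1+0) = Beta(23, 1).
Since β = 1 ≤ 1 and α > 1, the Beta density is monotone increasing on [0,1]; the mode is at 1.
Mean = 23/(23+1) = 0.958.
The mean is pulled below the mode by the posterior's left skew.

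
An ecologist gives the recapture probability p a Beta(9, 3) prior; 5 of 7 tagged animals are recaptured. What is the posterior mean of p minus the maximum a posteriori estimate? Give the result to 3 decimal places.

-0.028

Posterior: Beta(9+5, 3+2) = Beta(14, 5).
Mode = (14−1)/(14+5−2) = 13/17 = 0.765.
Mean = 14/(14+5) = 14/19 = 0.737.
Difference = 0.737 − 0.765 = -0.028.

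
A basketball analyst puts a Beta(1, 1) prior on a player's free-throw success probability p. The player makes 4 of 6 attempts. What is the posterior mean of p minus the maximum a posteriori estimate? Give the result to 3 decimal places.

-0.042

Posterior: Beta(1+4, 1+2) = Beta(5, 3).
Mode = (5−1)/(5+3−2) = 4/6 = 0.667.
With a flat prior the MAP equals the MLE, 4/6.
Mean = 5/(5+3) = 5/8 = 0.625.
Difference = 0.625 − 0.667 = -0.042.
Mode > mean: the posterior has a left tail.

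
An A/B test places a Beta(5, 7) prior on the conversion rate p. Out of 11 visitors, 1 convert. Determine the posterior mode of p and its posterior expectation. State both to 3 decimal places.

Posterior: Beta(5+1, 7+10) = Beta(6, 17).
Mode = (6−1)/(6+17−2) = 5/21 = 0.238.
Mean = 6/(6+17) = 6/23 = 0.261.
The posterior is right-skewed, so the mean exceeds the mode.

p_MAP = 0.238, E[p|data] = 0.261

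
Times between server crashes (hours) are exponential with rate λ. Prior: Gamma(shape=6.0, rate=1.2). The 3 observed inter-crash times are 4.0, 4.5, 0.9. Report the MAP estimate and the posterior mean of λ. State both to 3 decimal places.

Σ times = 9.4. Posterior: Gamma(shape = 6.0+3 = 9.0, rate = 1.2+9.4 = 10.6).
Mode = (α−1)/β = 8.0/10.6 = 0.755.
Mean = α/β = 9.0/10.6 = 0.849.
The posterior is right-skewed, so the mean exceeds the mode.

MAP: 0.755. Posterior mean: 0.849.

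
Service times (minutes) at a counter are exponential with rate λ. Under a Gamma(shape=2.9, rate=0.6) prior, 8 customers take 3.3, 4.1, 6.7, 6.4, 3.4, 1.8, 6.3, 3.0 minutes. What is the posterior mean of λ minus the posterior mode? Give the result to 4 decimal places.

0.0281

Σ times = 35.0. Posterior: Gamma(shape = 2.9+8 = 10.9, rate = 0.6+35.0 = 35.6).
Mode = (α−1)/β = 9.9/35.6 = 0.2781.
Mean = α/β = 10.9/35.6 = 0.3062.
Difference = 0.3062 − 0.2781 = 0.0281.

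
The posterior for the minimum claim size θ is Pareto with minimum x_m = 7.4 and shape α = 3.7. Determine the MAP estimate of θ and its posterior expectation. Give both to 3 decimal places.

The Pareto density is strictly decreasing on [x_m, ∞), so the mode is x_m = 7.400.
Mean = α·x_m/(α−1) = 3.7·7.4/2.7 = 10.141.
The posterior is right-skewed, so the mean exceeds the mode.

MAP = 7.400; posterior mean = 10.141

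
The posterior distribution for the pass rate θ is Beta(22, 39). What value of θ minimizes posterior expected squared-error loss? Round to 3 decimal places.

0.361

Mode = (22−1)/(22+39−2) = 21/59 = 0.356.
Mean = 22/(22+39) = 22/61 = 0.361.
Squared-error loss ⇒ the optimal estimator is the posterior mean.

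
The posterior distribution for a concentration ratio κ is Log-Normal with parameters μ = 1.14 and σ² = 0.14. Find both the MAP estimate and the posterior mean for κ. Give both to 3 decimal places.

MAP estimate = 2.718, posterior mean = 3.353

Mode = exp(μ − σ²) = exp(1.00) = 2.718.
Mean = exp(μ + σ²/2) = exp(1.210) = 3.353.
The posterior is right-skewed, so the mean exceeds the mode.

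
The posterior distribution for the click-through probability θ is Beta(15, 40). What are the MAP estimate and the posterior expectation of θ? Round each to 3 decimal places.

Mode = (15−1)/(15+40−2) = 14/53 = 0.264.
Mean = 15/(15+40) = 15/55 = 0.273.
The posterior is right-skewed, so the mean exceeds the mode.

MAP = 0.264; posterior mean = 0.273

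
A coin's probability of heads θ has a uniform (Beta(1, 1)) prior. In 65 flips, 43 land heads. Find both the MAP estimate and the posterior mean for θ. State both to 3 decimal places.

MAP = 0.662, posterior mean = 0.657

Posterior: Beta(1+43, 1+22) = Beta(44, 23).
Mode = (44−1)/(44+23−2) = 43/65 = 0.662.
With a flat prior the MAP equals the MLE, 43/65.
Mean = 44/(44+23) = 44/67 = 0.657.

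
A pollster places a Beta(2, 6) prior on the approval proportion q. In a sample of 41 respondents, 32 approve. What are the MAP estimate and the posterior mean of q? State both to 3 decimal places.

Posterior: Beta(2+32, 6+9) = Beta(34, 15).
Mode = (34−1)/(34+15−2) = 33/47 = 0.702.
Mean = 34/(34+15) = 34/49 = 0.694.

MAP = 0.702; posterior mean = 0.694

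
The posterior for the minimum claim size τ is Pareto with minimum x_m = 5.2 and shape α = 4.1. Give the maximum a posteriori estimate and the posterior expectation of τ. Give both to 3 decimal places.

The Pareto density is strictly decreasing on [x_m, ∞), so the mode is x_m = 5.200.
Mean = α·x_m/(α−1) = 4.1·5.2/3.1 = 6.877.

maximum a posteriori estimate = 5.200, posterior expectation = 6.877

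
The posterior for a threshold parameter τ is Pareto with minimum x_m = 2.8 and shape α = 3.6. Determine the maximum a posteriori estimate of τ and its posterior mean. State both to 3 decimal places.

The Pareto density is strictly decreasing on [x_m, ∞), so the mode is x_m = 2.800.
Mean = α·x_m/(α−1) = 3.6·2.8/2.6 = 3.877.
The mean is pulled above the mode by the posterior's right skew.

maximum a posteriori estimate = 2.800, posterior mean = 3.877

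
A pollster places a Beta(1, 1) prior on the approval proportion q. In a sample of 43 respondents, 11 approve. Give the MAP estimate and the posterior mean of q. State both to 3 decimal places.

Posterior: Beta(1+11, 1+32) = Beta(12, 33).
Mode = (12−1)/(12+33−2) = 11/43 = 0.256.
With a flat prior the MAP equals the MLE, 11/43.
Mean = 12/(12+33) = 12/45 = 0.267.
Right-skewed posterior ⇒ mode < mean.

MAP estimate = 0.256, posterior mean = 0.267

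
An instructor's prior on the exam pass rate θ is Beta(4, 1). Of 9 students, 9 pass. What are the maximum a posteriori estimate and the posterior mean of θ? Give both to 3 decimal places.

MAP = 1.000, posterior mean = 0.929

Posterior: Beta(4+9, 1+0) = Beta(13, 1).
Since β = 1 ≤ 1 and α > 1, the Beta density is monotone increasing on [0,1]; the mode is at 1.
Mean = 13/(13+1) = 0.929.
Mode > mean: the posterior has a left tail.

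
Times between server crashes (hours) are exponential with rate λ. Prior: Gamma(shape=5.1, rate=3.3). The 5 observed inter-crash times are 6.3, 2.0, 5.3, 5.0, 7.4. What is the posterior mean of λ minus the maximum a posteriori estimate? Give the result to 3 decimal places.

0.034

Σ times = 26.0. Posterior: Gamma(shape = 5.1+5 = 10.1, rate = 3.3+26.0 = 29.3).
Mode = (α−1)/β = 9.1/29.3 = 0.311.
Mean = α/β = 10.1/29.3 = 0.345.
Difference = 0.345 − 0.311 = 0.034.
The posterior is right-skewed, so the mean exceeds the mode.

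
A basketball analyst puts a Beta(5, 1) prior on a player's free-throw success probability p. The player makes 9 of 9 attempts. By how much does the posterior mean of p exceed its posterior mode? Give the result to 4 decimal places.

-0.0667

Posterior: Beta(5+9, 1+0) = Beta(14, 1).
Since β = 1 ≤ 1 and α > 1, the Beta density is monotone increasing on [0,1]; the mode is at 1.
Mean = 14/(14+1) = 0.9333.
Difference = 0.9333 − 1.0000 = -0.0667.
Left-skewed posterior ⇒ mean < mode.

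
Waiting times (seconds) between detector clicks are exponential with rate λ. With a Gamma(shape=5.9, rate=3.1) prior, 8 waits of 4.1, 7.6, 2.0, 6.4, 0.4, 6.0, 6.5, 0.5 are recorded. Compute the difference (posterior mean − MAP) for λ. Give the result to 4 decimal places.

0.0273

Σ times = 33.5. Posterior: Gamma(shape = 5.9+8 = 13.9, rate = 3.1+33.5 = 36.6).
Mode = (α−1)/β = 12.9/36.6 = 0.3525.
Mean = α/β = 13.9/36.6 = 0.3798.
Difference = 0.3798 − 0.3525 = 0.0273.
Mean > mode: the posterior has a right tail.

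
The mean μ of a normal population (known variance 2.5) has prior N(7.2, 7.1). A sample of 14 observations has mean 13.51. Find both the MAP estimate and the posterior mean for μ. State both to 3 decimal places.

MAP: 13.355. Posterior mean: 13.355.

Posterior for μ is Normal. Precision-weighted mean: (1/7.1·7.2 + 14/2.5·13.51) / (1/7.1 + 14/2.5) = 13.355.
A Normal posterior is symmetric, so mode = mean.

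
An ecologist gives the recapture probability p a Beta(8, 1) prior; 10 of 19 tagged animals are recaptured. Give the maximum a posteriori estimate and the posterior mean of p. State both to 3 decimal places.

Posterior: Beta(8+10, 1+9) = Beta(18, 10).
Mode = (18−1)/(18+10−2) = 17/26 = 0.654.
Mean = 18/(18+10) = 18/28 = 0.643.

p_MAP = 0.654, E[p|data] = 0.643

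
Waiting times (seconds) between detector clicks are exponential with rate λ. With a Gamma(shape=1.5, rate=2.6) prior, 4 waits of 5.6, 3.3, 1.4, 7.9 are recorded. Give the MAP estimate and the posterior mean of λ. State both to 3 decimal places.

MAP = 0.216; posterior mean = 0.264

Σ times = 18.2. Posterior: Gamma(shape = 1.5+4 = 5.5, rate = 2.6+18.2 = 20.8).
Mode = (α−1)/β = 4.5/20.8 = 0.216.
Mean = α/β = 5.5/20.8 = 0.264.
The mean is pulled above the mode by the posterior's right skew.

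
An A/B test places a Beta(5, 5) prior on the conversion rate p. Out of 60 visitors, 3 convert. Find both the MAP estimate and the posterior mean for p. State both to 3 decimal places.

MAP = 0.103, posterior mean = 0.114

Posterior: Beta(5+3, 5+57) = Beta(8, 62).
Mode = (8−1)/(8+62−2) = 7/68 = 0.103.
Mean = 8/(8+62) = 8/70 = 0.114.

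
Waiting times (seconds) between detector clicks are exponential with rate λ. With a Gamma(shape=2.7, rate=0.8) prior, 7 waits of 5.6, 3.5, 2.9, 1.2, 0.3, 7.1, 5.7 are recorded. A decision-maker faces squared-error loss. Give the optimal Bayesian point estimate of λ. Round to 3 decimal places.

Σ times = 26.3. Posterior: Gamma(shape = 2.7+7 = 9.7, rate = 0.8+26.3 = 27.1).
Mode = (α−1)/β = 8.7/27.1 = 0.321.
Mean = α/β = 9.7/27.1 = 0.358.
Squared-error loss ⇒ the optimal estimator is the posterior mean.

0.358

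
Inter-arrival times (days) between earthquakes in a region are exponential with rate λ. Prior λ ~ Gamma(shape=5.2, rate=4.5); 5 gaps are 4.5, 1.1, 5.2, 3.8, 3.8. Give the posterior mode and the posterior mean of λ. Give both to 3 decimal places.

MAP = 0.402, posterior mean = 0.445

Σ times = 18.4. Posterior: Gamma(shape = 5.2+5 = 10.2, rate = 4.5+18.4 = 22.9).
Mode = (α−1)/β = 9.2/22.9 = 0.402.
Mean = α/β = 10.2/22.9 = 0.445.
Right-skewed posterior ⇒ mode < mean.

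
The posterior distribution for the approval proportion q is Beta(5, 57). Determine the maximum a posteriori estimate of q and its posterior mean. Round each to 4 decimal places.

Mode = (5−1)/(5+57−2) = 4/60 = 0.0667.
Mean = 5/(5+57) = 5/62 = 0.0806.
The mean is pulled above the mode by the posterior's right skew.

MAP = 0.0667; posterior mean = 0.0806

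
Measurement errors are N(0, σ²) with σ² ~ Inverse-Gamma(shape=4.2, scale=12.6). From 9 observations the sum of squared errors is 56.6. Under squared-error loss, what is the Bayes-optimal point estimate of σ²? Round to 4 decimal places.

5.3117

Posterior: Inverse-Gamma(shape = 4.2+9/2 = 8.7, scale = 12.6+56.6/2 = 40.9).
Mode = β/(α+1) = 40.9/9.7 = 4.2165.
Mean = β/(α−1) = 40.9/7.7 = 5.3117.
Squared-error loss ⇒ the optimal estimator is the posterior mean.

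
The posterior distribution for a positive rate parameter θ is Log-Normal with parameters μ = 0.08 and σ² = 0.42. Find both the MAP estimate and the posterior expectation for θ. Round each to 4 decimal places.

θ_MAP = 0.7118, E[θ|data] = 1.3364

Mode = exp(μ − σ²) = exp(-0.34) = 0.7118.
Mean = exp(μ + σ²/2) = exp(0.290) = 1.3364.
The mean is pulled above the mode by the posterior's right skew.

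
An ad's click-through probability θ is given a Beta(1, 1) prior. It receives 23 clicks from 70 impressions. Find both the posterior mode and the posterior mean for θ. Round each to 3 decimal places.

MAP = 0.329; posterior mean = 0.333

Posterior: Beta(1+23, 1+47) = Beta(24, 48).
Mode = (24−1)/(24+48−2) = 23/70 = 0.329.
With a flat prior the MAP equals the MLE, 23/70.
Mean = 24/(24+48) = 24/72 = 0.333.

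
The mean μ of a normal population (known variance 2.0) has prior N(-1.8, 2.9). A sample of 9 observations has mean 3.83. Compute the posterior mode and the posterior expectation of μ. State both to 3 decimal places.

μ_MAP = 3.429, E[μ|data] = 3.429

Posterior for μ is Normal. Precision-weighted mean: (1/2.9·-1.8 + 9/2.0·3.83) / (1/2.9 + 9/2.0) = 3.429.
A Normal posterior is symmetric, so mode = mean.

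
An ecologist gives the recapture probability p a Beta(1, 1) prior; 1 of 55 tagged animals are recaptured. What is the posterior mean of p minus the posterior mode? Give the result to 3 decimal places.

0.017

Posterior: Beta(1+1, 1+54) = Beta(2, 55).
Mode = (2−1)/(2+55−2) = 1/55 = 0.018.
With a flat prior the MAP equals the MLE, 1/55.
Mean = 2/(2+55) = 2/57 = 0.035.
Difference = 0.035 − 0.018 = 0.017.
Mean > mode: the posterior has a right tail.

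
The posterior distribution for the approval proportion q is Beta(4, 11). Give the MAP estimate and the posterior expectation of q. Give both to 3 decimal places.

MAP: 0.231. Posterior mean: 0.267.

Mode = (4−1)/(4+11−2) = 3/13 = 0.231.
Mean = 4/(4+11) = 4/15 = 0.267.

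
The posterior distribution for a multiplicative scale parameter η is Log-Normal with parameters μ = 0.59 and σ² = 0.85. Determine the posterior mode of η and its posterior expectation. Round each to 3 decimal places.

η_MAP = 0.771, E[η|data] = 2.759

Mode = exp(μ − σ²) = exp(-0.26) = 0.771.
Mean = exp(μ + σ²/2) = exp(1.015) = 2.759.
The mean is pulled above the mode by the posterior's right skew.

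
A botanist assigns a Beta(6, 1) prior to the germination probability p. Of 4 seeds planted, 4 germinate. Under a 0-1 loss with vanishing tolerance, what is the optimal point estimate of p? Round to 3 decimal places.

1.000

Posterior: Beta(6+4, 1+0) = Beta(10, 1).
Since β = 1 ≤ 1 and α > 1, the Beta density is monotone increasing on [0,1]; the mode is at 1.
Mean = 10/(10+1) = 0.909.
This is the posterior mode — the MAP estimate.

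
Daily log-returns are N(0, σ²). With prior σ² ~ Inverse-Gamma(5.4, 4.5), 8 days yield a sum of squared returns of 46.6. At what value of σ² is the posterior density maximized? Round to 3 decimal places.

Posterior: Inverse-Gamma(shape = 5.4+8/2 = 9.4, scale = 4.5+46.6/2 = 27.8).
Mode = β/(α+1) = 27.8/10.4 = 2.673.
Mean = β/(α−1) = 27.8/8.4 = 3.310.
This is the posterior mode — the MAP estimate.

2.673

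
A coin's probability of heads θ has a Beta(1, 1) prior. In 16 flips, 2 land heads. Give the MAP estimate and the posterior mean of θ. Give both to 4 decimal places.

θ_MAP = 0.1250, E[θ|data] = 0.1667

Posterior: Beta(1+2, 1+14) = Beta(3, 15).
Mode = (3−1)/(3+15−2) = 2/16 = 0.1250.
With a flat prior the MAP equals the MLE, 2/16.
Mean = 3/(3+15) = 3/18 = 0.1667.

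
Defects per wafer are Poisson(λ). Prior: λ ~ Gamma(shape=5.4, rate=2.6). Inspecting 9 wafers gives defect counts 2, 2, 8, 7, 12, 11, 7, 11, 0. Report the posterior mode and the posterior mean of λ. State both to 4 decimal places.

Σ counts = 60. Posterior: Gamma(shape = 5.4+60 = 65.4, rate = 2.6+9 = 11.6).
Mode = (α−1)/β = 64.4/11.6 = 5.5517.
Mean = α/β = 65.4/11.6 = 5.6379.
Mean > mode: the posterior has a right tail.

MAP: 5.5517. Posterior mean: 5.6379.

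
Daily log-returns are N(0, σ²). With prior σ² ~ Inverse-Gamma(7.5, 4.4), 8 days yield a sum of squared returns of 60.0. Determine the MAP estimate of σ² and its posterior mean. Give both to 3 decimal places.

MAP = 2.752, posterior mean = 3.276

Posterior: Inverse-Gamma(shape = 7.5+8/2 = 11.5, scale = 4.4+60.0/2 = 34.4).
Mode = β/(α+1) = 34.4/12.5 = 2.752.
Mean = β/(α−1) = 34.4/10.5 = 3.276.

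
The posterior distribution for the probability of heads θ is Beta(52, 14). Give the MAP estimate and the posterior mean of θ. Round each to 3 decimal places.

θ_MAP = 0.797, E[θ|data] = 0.788

Mode = (52−1)/(52+14−2) = 51/64 = 0.797.
Mean = 52/(52+14) = 52/66 = 0.788.
Mode > mean: the posterior has a left tail.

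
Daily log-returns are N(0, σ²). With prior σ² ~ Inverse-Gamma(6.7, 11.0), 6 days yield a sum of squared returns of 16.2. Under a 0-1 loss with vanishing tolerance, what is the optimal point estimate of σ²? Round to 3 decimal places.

Posterior: Inverse-Gamma(shape = 6.7+6/2 = 9.7, scale = 11.0+16.2/2 = 19.1).
Mode = β/(α+1) = 19.1/10.7 = 1.785.
Mean = β/(α−1) = 19.1/8.7 = 2.195.
This is the posterior mode — the MAP estimate.

1.785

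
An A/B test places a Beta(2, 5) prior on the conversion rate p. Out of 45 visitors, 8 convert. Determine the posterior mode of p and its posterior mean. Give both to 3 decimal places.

Posterior: Beta(2+8, 5+37) = Beta(10, 42).
Mode = (10−1)/(10+42−2) = 9/50 = 0.180.
Mean = 10/(10+42) = 10/52 = 0.192.

posterior mode = 0.180, posterior mean = 0.192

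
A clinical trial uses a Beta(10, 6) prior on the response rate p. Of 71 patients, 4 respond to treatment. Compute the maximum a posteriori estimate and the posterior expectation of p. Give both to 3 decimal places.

Posterior: Beta(10+4, 6+67) = Beta(14, 73).
Mode = (14−1)/(14+73−2) = 13/85 = 0.153.
Mean = 14/(14+73) = 14/87 = 0.161.

MAP: 0.153. Posterior mean: 0.161.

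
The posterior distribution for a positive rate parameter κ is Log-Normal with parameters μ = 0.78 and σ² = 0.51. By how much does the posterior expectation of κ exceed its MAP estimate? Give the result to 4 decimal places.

1.5051

Mode = exp(μ − σ²) = exp(0.27) = 1.3100.
Mean = exp(μ + σ²/2) = exp(1.035) = 2.8151.
Difference = 2.8151 − 1.3100 = 1.5051.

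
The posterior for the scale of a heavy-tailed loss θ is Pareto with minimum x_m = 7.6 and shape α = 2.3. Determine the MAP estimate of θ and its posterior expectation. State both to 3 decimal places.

MAP estimate = 7.600, posterior expectation = 13.446

The Pareto density is strictly decreasing on [x_m, ∞), so the mode is x_m = 7.600.
Mean = α·x_m/(α−1) = 2.3·7.6/1.3 = 13.446.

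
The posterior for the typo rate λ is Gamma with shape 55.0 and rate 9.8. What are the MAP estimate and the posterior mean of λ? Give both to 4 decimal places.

MAP = 5.5102; posterior mean = 5.6122

Mode = (α−1)/β = 54.0/9.8 = 5.5102.
Mean = α/β = 55.0/9.8 = 5.6122.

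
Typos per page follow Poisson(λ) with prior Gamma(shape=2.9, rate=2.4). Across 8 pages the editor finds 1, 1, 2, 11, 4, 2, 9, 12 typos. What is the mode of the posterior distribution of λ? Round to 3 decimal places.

4.221

Σ counts = 42. Posterior: Gamma(shape = 2.9+42 = 44.9, rate = 2.4+8 = 10.4).
Mode = (α−1)/β = 43.9/10.4 = 4.221.
Mean = α/β = 44.9/10.4 = 4.317.
This is the posterior mode — the MAP estimate.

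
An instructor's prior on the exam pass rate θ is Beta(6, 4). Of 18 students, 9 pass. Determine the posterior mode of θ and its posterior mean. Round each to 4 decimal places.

posterior mode = 0.5385, posterior mean = 0.5357

Posterior: Beta(6+9, 4+9) = Beta(15, 13).
Mode = (15−1)/(15+13−2) = 14/26 = 0.5385.
Mean = 15/(15+13) = 15/28 = 0.5357.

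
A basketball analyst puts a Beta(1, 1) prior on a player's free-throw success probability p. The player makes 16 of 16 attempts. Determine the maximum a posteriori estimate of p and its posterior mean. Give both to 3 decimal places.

Posterior: Beta(1+16, 1+0) = Beta(17, 1).
Since β = 1 ≤ 1 and α > 1, the Beta density is monotone increasing on [0,1]; the mode is at 1.
Mean = 17/(17+1) = 0.944.

MAP = 1.000, posterior mean = 0.944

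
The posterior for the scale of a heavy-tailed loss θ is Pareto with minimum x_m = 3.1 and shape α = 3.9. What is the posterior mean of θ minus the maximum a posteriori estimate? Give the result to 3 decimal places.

1.069

The Pareto density is strictly decreasing on [x_m, ∞), so the mode is x_m = 3.100.
Mean = α·x_m/(α−1) = 3.9·3.1/2.9 = 4.169.
Difference = 4.169 − 3.100 = 1.069.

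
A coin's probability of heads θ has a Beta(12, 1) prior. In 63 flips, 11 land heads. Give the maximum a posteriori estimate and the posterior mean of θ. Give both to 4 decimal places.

θ_MAP = 0.2973, E[θ|data] = 0.3026

Posterior: Beta(12+11, 1+52) = Beta(23, 53).
Mode = (23−1)/(23+53−2) = 22/74 = 0.2973.
Mean = 23/(23+53) = 23/76 = 0.3026.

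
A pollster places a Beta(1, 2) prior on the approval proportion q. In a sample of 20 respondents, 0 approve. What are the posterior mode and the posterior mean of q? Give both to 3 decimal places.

MAP: 0.000. Posterior mean: 0.043.

Posterior: Beta(1+0, 2+20) = Beta(1, 22).
Since α = 1 ≤ 1 and β > 1, the Beta density is monotone decreasing on [0,1]; the mode is at 0.
Mean = 1/(1+22) = 0.043.
Right-skewed posterior ⇒ mode < mean.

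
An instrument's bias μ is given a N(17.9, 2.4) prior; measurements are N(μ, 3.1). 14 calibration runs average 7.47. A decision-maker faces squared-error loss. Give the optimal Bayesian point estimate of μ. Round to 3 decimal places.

8.351

Posterior for μ is Normal. Precision-weighted mean: (1/2.4·17.9 + 14/3.1·7.47) / (1/2.4 + 14/3.1) = 8.351.
A Normal posterior is symmetric, so mode = mean.
Squared-error loss ⇒ the optimal estimator is the posterior mean.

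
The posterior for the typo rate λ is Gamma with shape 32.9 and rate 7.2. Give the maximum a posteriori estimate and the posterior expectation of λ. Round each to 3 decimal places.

MAP = 4.431, posterior mean = 4.569

Mode = (α−1)/β = 31.9/7.2 = 4.431.
Mean = α/β = 32.9/7.2 = 4.569.
The posterior is right-skewed, so the mean exceeds the mode.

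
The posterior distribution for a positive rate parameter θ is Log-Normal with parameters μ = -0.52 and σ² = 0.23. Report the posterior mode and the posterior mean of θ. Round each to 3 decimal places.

MAP: 0.472. Posterior mean: 0.667.

Mode = exp(μ − σ²) = exp(-0.75) = 0.472.
Mean = exp(μ + σ²/2) = exp(-0.405) = 0.667.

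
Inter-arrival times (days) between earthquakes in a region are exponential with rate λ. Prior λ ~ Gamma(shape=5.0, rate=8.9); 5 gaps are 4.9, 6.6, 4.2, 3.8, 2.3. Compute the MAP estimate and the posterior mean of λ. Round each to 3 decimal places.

Σ times = 21.8. Posterior: Gamma(shape = 5.0+5 = 10.0, rate = 8.9+21.8 = 30.7).
Mode = (α−1)/β = 9.0/30.7 = 0.293.
Mean = α/β = 10.0/30.7 = 0.326.

λ_MAP = 0.293, E[λ|data] = 0.326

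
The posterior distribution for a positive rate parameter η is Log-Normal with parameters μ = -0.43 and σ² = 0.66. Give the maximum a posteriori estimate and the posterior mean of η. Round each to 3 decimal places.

Mode = exp(μ − σ²) = exp(-1.09) = 0.336.
Mean = exp(μ + σ²/2) = exp(-0.100) = 0.905.
Mean > mode: the posterior has a right tail.

maximum a posteriori estimate = 0.336, posterior mean = 0.905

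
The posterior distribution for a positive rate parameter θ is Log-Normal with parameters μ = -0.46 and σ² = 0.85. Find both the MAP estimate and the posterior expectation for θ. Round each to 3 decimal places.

Mode = exp(μ − σ²) = exp(-1.31) = 0.270.
Mean = exp(μ + σ²/2) = exp(-0.035) = 0.966.

MAP estimate = 0.270, posterior expectation = 0.966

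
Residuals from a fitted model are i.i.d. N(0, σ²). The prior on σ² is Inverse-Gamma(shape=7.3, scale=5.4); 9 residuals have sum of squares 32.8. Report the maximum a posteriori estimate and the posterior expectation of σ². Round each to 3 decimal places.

MAP = 1.703; posterior mean = 2.019

Posterior: Inverse-Gamma(shape = 7.3+9/2 = 11.8, scale = 5.4+32.8/2 = 21.8).
Mode = β/(α+1) = 21.8/12.8 = 1.703.
Mean = β/(α−1) = 21.8/10.8 = 2.019.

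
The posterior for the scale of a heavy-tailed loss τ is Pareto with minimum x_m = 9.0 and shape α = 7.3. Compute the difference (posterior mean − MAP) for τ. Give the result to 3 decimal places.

The Pareto density is strictly decreasing on [x_m, ∞), so the mode is x_m = 9.000.
Mean = α·x_m/(α−1) = 7.3·9.0/6.3 = 10.429.
Difference = 10.429 − 9.000 = 1.429.

1.429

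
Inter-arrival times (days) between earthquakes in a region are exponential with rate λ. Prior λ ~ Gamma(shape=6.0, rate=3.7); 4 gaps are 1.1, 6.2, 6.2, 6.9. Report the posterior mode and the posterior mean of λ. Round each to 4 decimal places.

posterior mode = 0.3734, posterior mean = 0.4149

Σ times = 20.4. Posterior: Gamma(shape = 6.0+4 = 10.0, rate = 3.7+20.4 = 24.1).
Mode = (α−1)/β = 9.0/24.1 = 0.3734.
Mean = α/β = 10.0/24.1 = 0.4149.
The mean is pulled above the mode by the posterior's right skew.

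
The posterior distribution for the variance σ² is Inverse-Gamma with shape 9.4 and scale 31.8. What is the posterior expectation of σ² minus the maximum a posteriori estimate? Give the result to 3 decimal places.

Mode = β/(α+1) = 31.8/10.4 = 3.058.
Mean = β/(α−1) = 31.8/8.4 = 3.786.
Difference = 3.786 − 3.058 = 0.728.

0.728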